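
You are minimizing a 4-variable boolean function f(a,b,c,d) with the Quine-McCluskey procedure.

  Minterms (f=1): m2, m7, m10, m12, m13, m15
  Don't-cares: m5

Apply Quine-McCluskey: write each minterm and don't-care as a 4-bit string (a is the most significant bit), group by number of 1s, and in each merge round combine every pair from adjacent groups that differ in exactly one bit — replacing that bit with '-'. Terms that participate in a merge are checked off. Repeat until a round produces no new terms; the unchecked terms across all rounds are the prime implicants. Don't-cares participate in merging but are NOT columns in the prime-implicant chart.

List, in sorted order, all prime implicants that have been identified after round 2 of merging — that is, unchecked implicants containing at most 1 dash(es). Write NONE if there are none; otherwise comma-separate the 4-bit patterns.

-010, 110-

size-2^0 implicants → 0010(✓)  0101(✓)  0111(✓)  1010(✓)  1100(✓)  1101(✓)  1111(✓)
size-2^1 implicants → -010  -101(✓)  -111(✓)  01-1(✓)  11-1(✓)  110-
size-2^2 implicants → -1-1
Unchecked terms (primes): -010, -1-1, 110-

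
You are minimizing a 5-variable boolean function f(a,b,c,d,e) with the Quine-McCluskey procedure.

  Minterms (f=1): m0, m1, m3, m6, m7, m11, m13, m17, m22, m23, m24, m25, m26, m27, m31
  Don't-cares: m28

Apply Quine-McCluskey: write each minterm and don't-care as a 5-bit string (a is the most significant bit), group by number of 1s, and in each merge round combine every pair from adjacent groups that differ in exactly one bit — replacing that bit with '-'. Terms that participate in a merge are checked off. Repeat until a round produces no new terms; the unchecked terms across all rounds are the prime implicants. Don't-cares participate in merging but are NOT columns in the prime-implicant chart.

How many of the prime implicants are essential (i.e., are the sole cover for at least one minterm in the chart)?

[col 0] 00000*, 00001*, 00011*, 00110*, 00111*, 01011*, 01101, 10001*, 10110*, 10111*, 11000*, 11001*, 11010*, 11011*, 11100*, 11111*
[col 1] -0001, -0110*, -0111*, -1011, 0-011, 00-11, 000-1, 0000-, 0011-*, 1-001, 1-111, 1011-*, 11-00, 11-11, 110-0*, 110-1*, 1100-*, 1101-*
[col 2] -011-, 110--
Prime implicants: -0001, -011-, -1011, 0-011, 00-11, 000-1, 0000-, 01101, 1-001, 1-111, 11-00, 11-11, 110--
PI chart (minterm → PIs covering it):
  0 | 0000-  (sole → essential)
  1 | -0001,000-1,0000-
  3 | 0-011,00-11,000-1
  6 | -011-  (sole → essential)
  7 | -011-,00-11
  11 | -1011,0-011
  13 | 01101  (sole → essential)
  17 | -0001,1-001
  22 | -011-  (sole → essential)
  23 | -011-,1-111
  24 | 11-00,110--
  25 | 1-001,110--
  26 | 110--  (sole → essential)
  27 | -1011,11-11,110--
  31 | 1-111,11-11
Essential prime implicants: -011-, 0000-, 01101, 110--

4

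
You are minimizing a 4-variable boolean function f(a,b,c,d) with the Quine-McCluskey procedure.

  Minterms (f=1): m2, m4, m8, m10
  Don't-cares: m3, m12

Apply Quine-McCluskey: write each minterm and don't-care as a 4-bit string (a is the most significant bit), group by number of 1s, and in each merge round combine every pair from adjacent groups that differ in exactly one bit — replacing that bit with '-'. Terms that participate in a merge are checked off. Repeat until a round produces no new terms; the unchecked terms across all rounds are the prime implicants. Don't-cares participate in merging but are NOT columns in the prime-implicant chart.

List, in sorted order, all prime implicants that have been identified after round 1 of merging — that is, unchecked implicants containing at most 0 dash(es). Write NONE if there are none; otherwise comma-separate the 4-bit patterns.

NONE

Round 0: 0010✓ 0011✓ 0100✓ 1000✓ 1010✓ 1100✓
Round 1: -010 -100 001- 1-00 10-0
PIs = {-010, -100, 001-, 1-00, 10-0}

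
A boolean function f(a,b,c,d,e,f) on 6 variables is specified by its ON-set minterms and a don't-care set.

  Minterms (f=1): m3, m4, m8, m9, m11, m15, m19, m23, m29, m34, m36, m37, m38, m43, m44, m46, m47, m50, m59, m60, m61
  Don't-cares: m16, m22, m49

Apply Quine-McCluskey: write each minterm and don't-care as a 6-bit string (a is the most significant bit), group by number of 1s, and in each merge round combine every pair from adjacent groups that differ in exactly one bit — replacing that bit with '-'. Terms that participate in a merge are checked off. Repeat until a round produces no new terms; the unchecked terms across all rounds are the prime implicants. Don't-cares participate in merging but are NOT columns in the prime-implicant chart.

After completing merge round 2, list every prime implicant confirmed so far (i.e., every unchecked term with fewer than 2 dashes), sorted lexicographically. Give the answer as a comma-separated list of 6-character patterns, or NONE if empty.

size-2^0 implicants → 000011(✓)  000100(✓)  001000(✓)  001001(✓)  001011(✓)  001111(✓)  010000  010011(✓)  010110(✓)  010111(✓)  011101(✓)  100010(✓)  100100(✓)  100101(✓)  100110(✓)  101011(✓)  101100(✓)  101110(✓)  101111(✓)  110001  110010(✓)  111011(✓)  111100(✓)  111101(✓)
size-2^1 implicants → -00100  -01011(✓)  -01111(✓)  -11101  0-0011  00-011  001-11(✓)  0010-1  00100-  010-11  01011-  1-0010  1-1011  1-1100  10-100(✓)  10-110(✓)  100-10  1001-0(✓)  10010-  101-11(✓)  1011-0(✓)  10111-  11110-
size-2^2 implicants → -01-11  10-1-0
Unchecked terms (primes): -00100, -01-11, -11101, 0-0011, 00-011, 0010-1, 00100-, 010-11, 010000, 01011-, 1-0010, 1-1011, 1-1100, 10-1-0, 100-10, 10010-, 10111-, 110001, 11110-

-00100, -11101, 0-0011, 00-011, 0010-1, 00100-, 010-11, 010000, 01011-, 1-0010, 1-1011, 1-1100, 100-10, 10010-, 10111-, 110001, 11110-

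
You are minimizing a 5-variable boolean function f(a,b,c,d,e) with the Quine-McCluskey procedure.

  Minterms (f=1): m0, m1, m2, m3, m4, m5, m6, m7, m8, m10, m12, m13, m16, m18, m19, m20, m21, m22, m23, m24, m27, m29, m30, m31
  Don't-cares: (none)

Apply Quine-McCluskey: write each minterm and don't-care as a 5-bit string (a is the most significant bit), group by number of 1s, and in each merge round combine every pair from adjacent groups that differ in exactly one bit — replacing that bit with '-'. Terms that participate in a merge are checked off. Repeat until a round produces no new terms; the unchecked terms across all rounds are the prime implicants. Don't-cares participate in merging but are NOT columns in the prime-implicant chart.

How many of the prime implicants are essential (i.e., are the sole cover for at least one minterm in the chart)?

[col 0] 00000*, 00001*, 00010*, 00011*, 00100*, 00101*, 00110*, 00111*, 01000*, 01010*, 01100*, 01101*, 10000*, 10010*, 10011*, 10100*, 10101*, 10110*, 10111*, 11000*, 11011*, 11101*, 11110*, 11111*
[col 1] -0000*, -0010*, -0011*, -0100*, -0101*, -0110*, -0111*, -1000*, -1101*, 0-000*, 0-010*, 0-100*, 0-101*, 00-00*, 00-01*, 00-10*, 00-11*, 000-0*, 000-1*, 0000-*, 0001-*, 001-0*, 001-1*, 0010-*, 0011-*, 01-00*, 010-0*, 0110-*, 1-000*, 1-011*, 1-101*, 1-110*, 1-111*, 10-00*, 10-10*, 10-11*, 100-0*, 1001-*, 101-0*, 101-1*, 1010-*, 1011-*, 11-11*, 111-1*, 1111-*
[col 2] --000, --101, -0-00*, -0-10*, -0-11*, -00-0*, -001-*, -01-0*, -01-1*, -010-*, -011-*, 0--00, 0-0-0, 0-10-, 00--0*, 00--1*, 00-0-*, 00-1-*, 000--*, 001--*, 1--11, 1-1-1, 1-11-, 10--0*, 10-1-*, 101--*
[col 3] -0--0, -0-1-, -01--, 00---
Prime implicants: --000, --101, -0--0, -0-1-, -01--, 0--00, 0-0-0, 0-10-, 00---, 1--11, 1-1-1, 1-11-
PI chart (minterm → PIs covering it):
  0 | --000,-0--0,0--00,0-0-0,00---
  1 | 00---  (sole → essential)
  2 | -0--0,-0-1-,0-0-0,00---
  3 | -0-1-,00---
  4 | -0--0,-01--,0--00,0-10-,00---
  5 | --101,-01--,0-10-,00---
  6 | -0--0,-0-1-,-01--,00---
  7 | -0-1-,-01--,00---
  8 | --000,0--00,0-0-0
  10 | 0-0-0  (sole → essential)
  12 | 0--00,0-10-
  13 | --101,0-10-
  16 | --000,-0--0
  18 | -0--0,-0-1-
  19 | -0-1-,1--11
  20 | -0--0,-01--
  21 | --101,-01--,1-1-1
  22 | -0--0,-0-1-,-01--,1-11-
  23 | -0-1-,-01--,1--11,1-1-1,1-11-
  24 | --000  (sole → essential)
  27 | 1--11  (sole → essential)
  29 | --101,1-1-1
  30 | 1-11-  (sole → essential)
  31 | 1--11,1-1-1,1-11-
Essential prime implicants: --000, 0-0-0, 00---, 1--11, 1-11-

5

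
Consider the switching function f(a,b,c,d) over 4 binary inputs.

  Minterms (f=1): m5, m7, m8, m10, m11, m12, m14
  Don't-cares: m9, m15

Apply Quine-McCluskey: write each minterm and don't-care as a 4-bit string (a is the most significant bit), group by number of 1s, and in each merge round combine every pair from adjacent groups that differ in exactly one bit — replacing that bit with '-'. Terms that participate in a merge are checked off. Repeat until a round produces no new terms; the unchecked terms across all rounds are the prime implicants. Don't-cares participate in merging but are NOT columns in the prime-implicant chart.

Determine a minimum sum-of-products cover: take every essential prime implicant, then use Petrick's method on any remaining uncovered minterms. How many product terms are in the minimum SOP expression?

3

Round 0: 0101✓ 0111✓ 1000✓ 1001✓ 1010✓ 1011✓ 1100✓ 1110✓ 1111✓
Round 1: -111 01-1 1-00✓ 1-10✓ 1-11✓ 10-0✓ 10-1✓ 100-✓ 101-✓ 11-0✓ 111-✓
Round 2: 1--0 1-1- 10--
PIs = {-111, 01-1, 1--0, 1-1-, 10--}
Coverage chart:
  m5: 01-1 ←essential
  m7: -111,01-1
  m8: 1--0,10--
  m10: 1--0,1-1-,10--
  m11: 1-1-,10--
  m12: 1--0 ←essential
  m14: 1--0,1-1-
Essential: 01-1, 1--0
Petrick residual → 1-1-
Min cover (3 terms): a'bd + ad' + ac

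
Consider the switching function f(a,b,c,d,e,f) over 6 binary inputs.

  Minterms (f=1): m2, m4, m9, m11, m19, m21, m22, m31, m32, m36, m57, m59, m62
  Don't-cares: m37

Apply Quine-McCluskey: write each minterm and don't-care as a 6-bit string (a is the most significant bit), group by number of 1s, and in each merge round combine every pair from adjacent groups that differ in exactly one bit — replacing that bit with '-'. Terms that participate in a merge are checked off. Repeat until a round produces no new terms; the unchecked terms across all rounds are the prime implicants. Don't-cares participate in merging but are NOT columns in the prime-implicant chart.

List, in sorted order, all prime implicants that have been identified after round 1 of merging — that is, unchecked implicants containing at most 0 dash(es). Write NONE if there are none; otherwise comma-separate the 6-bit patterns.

Round 0: 000010 000100✓ 001001✓ 001011✓ 010011 010101 010110 011111 100000✓ 100100✓ 100101✓ 111001✓ 111011✓ 111110
Round 1: -00100 0010-1 100-00 10010- 1110-1
PIs = {-00100, 000010, 0010-1, 010011, 010101, 010110, 011111, 100-00, 10010-, 1110-1, 111110}

000010, 010011, 010101, 010110, 011111, 111110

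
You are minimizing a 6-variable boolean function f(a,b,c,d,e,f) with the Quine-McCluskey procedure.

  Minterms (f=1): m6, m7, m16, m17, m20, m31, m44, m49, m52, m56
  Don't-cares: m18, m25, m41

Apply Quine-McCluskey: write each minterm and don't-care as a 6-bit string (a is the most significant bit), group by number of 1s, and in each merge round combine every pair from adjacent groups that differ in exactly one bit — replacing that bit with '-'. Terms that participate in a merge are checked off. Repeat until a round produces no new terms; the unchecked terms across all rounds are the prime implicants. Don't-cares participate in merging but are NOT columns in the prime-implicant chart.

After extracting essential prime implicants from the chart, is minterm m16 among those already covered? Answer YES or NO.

size-2^0 implicants → 000110(✓)  000111(✓)  010000(✓)  010001(✓)  010010(✓)  010100(✓)  011001(✓)  011111  101001  101100  110001(✓)  110100(✓)  111000
size-2^1 implicants → -10001  -10100  00011-  01-001  010-00  0100-0  01000-
Unchecked terms (primes): -10001, -10100, 00011-, 01-001, 010-00, 0100-0, 01000-, 011111, 101001, 101100, 111000
Minterm coverage:
  m6 ⊆ 00011- [E]
  m7 ⊆ 00011- [E]
  m16 ⊆ 010-00,0100-0,01000-
  m17 ⊆ -10001,01-001,01000-
  m20 ⊆ -10100,010-00
  m31 ⊆ 011111 [E]
  m44 ⊆ 101100 [E]
  m49 ⊆ -10001 [E]
  m52 ⊆ -10100 [E]
  m56 ⊆ 111000 [E]
E = {-10001, -10100, 00011-, 011111, 101100, 111000}

NO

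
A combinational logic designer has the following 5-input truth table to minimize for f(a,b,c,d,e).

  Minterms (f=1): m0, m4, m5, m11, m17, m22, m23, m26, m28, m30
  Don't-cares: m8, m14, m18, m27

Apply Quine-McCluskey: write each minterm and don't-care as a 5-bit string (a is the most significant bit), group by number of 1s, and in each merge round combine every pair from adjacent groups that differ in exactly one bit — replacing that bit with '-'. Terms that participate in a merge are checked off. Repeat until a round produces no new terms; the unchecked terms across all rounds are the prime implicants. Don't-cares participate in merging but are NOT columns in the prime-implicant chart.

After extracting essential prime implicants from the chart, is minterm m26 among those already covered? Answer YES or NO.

size-2^0 implicants → 00000(✓)  00100(✓)  00101(✓)  01000(✓)  01011(✓)  01110(✓)  10001  10010(✓)  10110(✓)  10111(✓)  11010(✓)  11011(✓)  11100(✓)  11110(✓)
size-2^1 implicants → -1011  -1110  0-000  00-00  0010-  1-010(✓)  1-110(✓)  10-10(✓)  1011-  11-10(✓)  1101-  111-0
size-2^2 implicants → 1--10
Unchecked terms (primes): -1011, -1110, 0-000, 00-00, 0010-, 1--10, 10001, 1011-, 1101-, 111-0
Minterm coverage:
  m0 ⊆ 0-000,00-00
  m4 ⊆ 00-00,0010-
  m5 ⊆ 0010- [E]
  m11 ⊆ -1011 [E]
  m17 ⊆ 10001 [E]
  m22 ⊆ 1--10,1011-
  m23 ⊆ 1011- [E]
  m26 ⊆ 1--10,1101-
  m28 ⊆ 111-0 [E]
  m30 ⊆ -1110,1--10,111-0
E = {-1011, 0010-, 10001, 1011-, 111-0}

NO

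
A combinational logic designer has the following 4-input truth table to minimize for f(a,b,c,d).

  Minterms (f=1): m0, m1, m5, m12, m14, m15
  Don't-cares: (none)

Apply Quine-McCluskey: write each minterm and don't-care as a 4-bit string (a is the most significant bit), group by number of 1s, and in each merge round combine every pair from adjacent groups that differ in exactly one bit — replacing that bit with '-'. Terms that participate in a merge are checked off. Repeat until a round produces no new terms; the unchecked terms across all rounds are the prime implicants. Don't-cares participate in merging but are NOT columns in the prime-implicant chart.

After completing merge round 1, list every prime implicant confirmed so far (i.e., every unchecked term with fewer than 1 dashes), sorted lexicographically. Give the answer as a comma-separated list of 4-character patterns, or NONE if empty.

Round 0: 0000✓ 0001✓ 0101✓ 1100✓ 1110✓ 1111✓
Round 1: 0-01 000- 11-0 111-
PIs = {0-01, 000-, 11-0, 111-}

NONE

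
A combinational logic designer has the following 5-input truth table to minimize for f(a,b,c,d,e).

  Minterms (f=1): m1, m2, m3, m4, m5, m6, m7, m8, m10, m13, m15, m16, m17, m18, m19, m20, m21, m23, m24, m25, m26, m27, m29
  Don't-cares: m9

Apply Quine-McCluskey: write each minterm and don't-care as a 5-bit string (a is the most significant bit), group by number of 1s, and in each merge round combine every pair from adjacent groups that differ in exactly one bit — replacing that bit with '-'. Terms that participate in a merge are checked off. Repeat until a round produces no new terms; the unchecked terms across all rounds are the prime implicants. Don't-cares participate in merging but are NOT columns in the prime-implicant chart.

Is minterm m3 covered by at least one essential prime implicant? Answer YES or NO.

[col 0] 00001*, 00010*, 00011*, 00100*, 00101*, 00110*, 00111*, 01000*, 01001*, 01010*, 01101*, 01111*, 10000*, 10001*, 10010*, 10011*, 10100*, 10101*, 10111*, 11000*, 11001*, 11010*, 11011*, 11101*
[col 1] -0001*, -0010*, -0011*, -0100*, -0101*, -0111*, -1000*, -1001*, -1010*, -1101*, 0-001*, 0-010*, 0-101*, 0-111*, 00-01*, 00-10*, 00-11*, 000-1*, 0001-*, 001-0*, 001-1*, 0010-*, 0011-*, 01-01*, 010-0*, 0100-*, 011-1*, 1-000*, 1-001*, 1-010*, 1-011*, 1-101*, 10-00*, 10-01*, 10-11*, 100-0*, 100-1*, 1000-*, 1001-*, 101-1*, 1010-*, 11-01*, 110-0*, 110-1*, 1100-*, 1101-*
[col 2] --001*, --010, --101*, -0-01*, -0-11*, -00-1*, -001-, -01-1*, -010-, -1-01*, -10-0, -100-, 0--01*, 0-1-1, 00--1*, 00-1-, 001--, 1--01*, 1-0-0*, 1-0-1*, 1-00-*, 1-01-*, 10--1*, 10-0-, 100--*, 110--*
[col 3] ---01, -0--1, 1-0--
Prime implicants: ---01, --010, -0--1, -001-, -010-, -10-0, -100-, 0-1-1, 00-1-, 001--, 1-0--, 10-0-
PI chart (minterm → PIs covering it):
  1 | ---01,-0--1
  2 | --010,-001-,00-1-
  3 | -0--1,-001-,00-1-
  4 | -010-,001--
  5 | ---01,-0--1,-010-,0-1-1,001--
  6 | 00-1-,001--
  7 | -0--1,0-1-1,00-1-,001--
  8 | -10-0,-100-
  10 | --010,-10-0
  13 | ---01,0-1-1
  15 | 0-1-1  (sole → essential)
  16 | 1-0--,10-0-
  17 | ---01,-0--1,1-0--,10-0-
  18 | --010,-001-,1-0--
  19 | -0--1,-001-,1-0--
  20 | -010-,10-0-
  21 | ---01,-0--1,-010-,10-0-
  23 | -0--1  (sole → essential)
  24 | -10-0,-100-,1-0--
  25 | ---01,-100-,1-0--
  26 | --010,-10-0,1-0--
  27 | 1-0--  (sole → essential)
  29 | ---01  (sole → essential)
Essential prime implicants: ---01, -0--1, 0-1-1, 1-0--

YES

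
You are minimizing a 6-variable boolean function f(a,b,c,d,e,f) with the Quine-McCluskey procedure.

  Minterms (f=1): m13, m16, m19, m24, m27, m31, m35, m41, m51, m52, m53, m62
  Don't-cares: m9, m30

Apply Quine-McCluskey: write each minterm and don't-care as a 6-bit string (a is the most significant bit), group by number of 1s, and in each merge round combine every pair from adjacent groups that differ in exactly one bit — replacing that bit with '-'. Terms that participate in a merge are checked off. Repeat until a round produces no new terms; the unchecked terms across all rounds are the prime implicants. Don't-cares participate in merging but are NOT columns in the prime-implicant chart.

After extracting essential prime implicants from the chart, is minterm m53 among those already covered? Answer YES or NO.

[col 0] 001001*, 001101*, 010000*, 010011*, 011000*, 011011*, 011110*, 011111*, 100011*, 101001*, 110011*, 110100*, 110101*, 111110*
[col 1] -01001, -10011, -11110, 001-01, 01-000, 01-011, 011-11, 01111-, 1-0011, 11010-
Prime implicants: -01001, -10011, -11110, 001-01, 01-000, 01-011, 011-11, 01111-, 1-0011, 11010-
PI chart (minterm → PIs covering it):
  13 | 001-01  (sole → essential)
  16 | 01-000  (sole → essential)
  19 | -10011,01-011
  24 | 01-000  (sole → essential)
  27 | 01-011,011-11
  31 | 011-11,01111-
  35 | 1-0011  (sole → essential)
  41 | -01001  (sole → essential)
  51 | -10011,1-0011
  52 | 11010-  (sole → essential)
  53 | 11010-  (sole → essential)
  62 | -11110  (sole → essential)
Essential prime implicants: -01001, -11110, 001-01, 01-000, 1-0011, 11010-

YES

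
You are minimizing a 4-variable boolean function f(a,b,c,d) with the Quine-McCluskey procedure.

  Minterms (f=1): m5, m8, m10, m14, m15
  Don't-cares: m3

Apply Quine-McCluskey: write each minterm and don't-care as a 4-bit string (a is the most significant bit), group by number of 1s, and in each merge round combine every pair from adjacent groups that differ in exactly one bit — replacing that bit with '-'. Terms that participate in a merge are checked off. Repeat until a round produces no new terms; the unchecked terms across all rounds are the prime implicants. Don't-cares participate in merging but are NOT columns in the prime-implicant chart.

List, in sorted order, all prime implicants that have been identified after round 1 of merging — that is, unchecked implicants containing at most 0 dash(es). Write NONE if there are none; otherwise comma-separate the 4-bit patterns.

0011, 0101

[col 0] 0011, 0101, 1000*, 1010*, 1110*, 1111*
[col 1] 1-10, 10-0, 111-
Prime implicants: 0011, 0101, 1-10, 10-0, 111-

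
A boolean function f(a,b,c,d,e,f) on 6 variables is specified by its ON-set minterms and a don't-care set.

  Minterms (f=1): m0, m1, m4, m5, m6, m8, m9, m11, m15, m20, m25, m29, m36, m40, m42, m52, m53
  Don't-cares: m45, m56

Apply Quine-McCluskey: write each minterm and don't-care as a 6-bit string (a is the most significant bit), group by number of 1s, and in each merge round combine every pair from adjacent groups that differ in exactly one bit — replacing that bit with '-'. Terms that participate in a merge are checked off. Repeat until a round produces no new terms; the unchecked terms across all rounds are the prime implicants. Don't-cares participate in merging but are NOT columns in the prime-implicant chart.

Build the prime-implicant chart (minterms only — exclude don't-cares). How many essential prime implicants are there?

Round 0: 000000✓ 000001✓ 000100✓ 000101✓ 000110✓ 001000✓ 001001✓ 001011✓ 001111✓ 010100✓ 011001✓ 011101✓ 100100✓ 101000✓ 101010✓ 101101 110100✓ 110101✓ 111000✓
Round 1: -00100✓ -01000 -10100✓ 0-0100✓ 0-1001 00-000✓ 00-001✓ 000-00✓ 000-01✓ 00000-✓ 0001-0 00010-✓ 001-11 0010-1 00100-✓ 011-01 1-0100✓ 1-1000 1010-0 11010-
Round 2: --0100 00-00- 000-0-
PIs = {--0100, -01000, 0-1001, 00-00-, 000-0-, 0001-0, 001-11, 0010-1, 011-01, 1-1000, 1010-0, 101101, 11010-}
Coverage chart:
  m0: 00-00-,000-0-
  m1: 00-00-,000-0-
  m4: --0100,000-0-,0001-0
  m5: 000-0- ←essential
  m6: 0001-0 ←essential
  m8: -01000,00-00-
  m9: 0-1001,00-00-,0010-1
  m11: 001-11,0010-1
  m15: 001-11 ←essential
  m20: --0100 ←essential
  m25: 0-1001,011-01
  m29: 011-01 ←essential
  m36: --0100 ←essential
  m40: -01000,1-1000,1010-0
  m42: 1010-0 ←essential
  m52: --0100,11010-
  m53: 11010- ←essential
Essential: --0100, 000-0-, 0001-0, 001-11, 011-01, 1010-0, 11010-

7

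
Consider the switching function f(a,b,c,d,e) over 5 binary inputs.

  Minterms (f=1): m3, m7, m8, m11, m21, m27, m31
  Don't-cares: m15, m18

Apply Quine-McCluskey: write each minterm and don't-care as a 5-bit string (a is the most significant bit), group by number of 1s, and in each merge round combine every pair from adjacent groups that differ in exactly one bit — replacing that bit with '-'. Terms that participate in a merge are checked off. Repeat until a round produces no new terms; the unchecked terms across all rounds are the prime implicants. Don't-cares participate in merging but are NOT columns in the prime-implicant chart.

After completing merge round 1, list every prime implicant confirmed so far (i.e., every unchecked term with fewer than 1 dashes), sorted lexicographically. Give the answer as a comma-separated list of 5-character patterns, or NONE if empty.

01000, 10010, 10101

[col 0] 00011*, 00111*, 01000, 01011*, 01111*, 10010, 10101, 11011*, 11111*
[col 1] -1011*, -1111*, 0-011*, 0-111*, 00-11*, 01-11*, 11-11*
[col 2] -1-11, 0--11
Prime implicants: -1-11, 0--11, 01000, 10010, 10101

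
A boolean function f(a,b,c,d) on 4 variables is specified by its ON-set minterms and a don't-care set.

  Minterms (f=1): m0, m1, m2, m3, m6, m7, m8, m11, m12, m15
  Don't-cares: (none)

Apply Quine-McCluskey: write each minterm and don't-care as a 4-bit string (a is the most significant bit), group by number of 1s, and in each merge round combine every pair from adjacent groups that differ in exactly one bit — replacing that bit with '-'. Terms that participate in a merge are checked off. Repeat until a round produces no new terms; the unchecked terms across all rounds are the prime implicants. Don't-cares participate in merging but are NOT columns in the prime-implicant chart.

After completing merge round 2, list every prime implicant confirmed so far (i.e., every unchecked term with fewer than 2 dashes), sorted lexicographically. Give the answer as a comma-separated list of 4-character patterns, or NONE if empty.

size-2^0 implicants → 0000(✓)  0001(✓)  0010(✓)  0011(✓)  0110(✓)  0111(✓)  1000(✓)  1011(✓)  1100(✓)  1111(✓)
size-2^1 implicants → -000  -011(✓)  -111(✓)  0-10(✓)  0-11(✓)  00-0(✓)  00-1(✓)  000-(✓)  001-(✓)  011-(✓)  1-00  1-11(✓)
size-2^2 implicants → --11  0-1-  00--
Unchecked terms (primes): --11, -000, 0-1-, 00--, 1-00

-000, 1-00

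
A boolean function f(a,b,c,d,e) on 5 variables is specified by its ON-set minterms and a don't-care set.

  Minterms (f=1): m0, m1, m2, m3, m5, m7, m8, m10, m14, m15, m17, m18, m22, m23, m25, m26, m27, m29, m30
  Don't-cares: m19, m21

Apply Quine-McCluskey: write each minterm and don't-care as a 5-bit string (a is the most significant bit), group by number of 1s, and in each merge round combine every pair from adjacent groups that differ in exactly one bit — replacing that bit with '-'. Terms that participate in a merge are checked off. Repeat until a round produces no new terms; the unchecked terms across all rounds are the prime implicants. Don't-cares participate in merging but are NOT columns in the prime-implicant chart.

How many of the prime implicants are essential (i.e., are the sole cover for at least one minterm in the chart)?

[col 0] 00000*, 00001*, 00010*, 00011*, 00101*, 00111*, 01000*, 01010*, 01110*, 01111*, 10001*, 10010*, 10011*, 10101*, 10110*, 10111*, 11001*, 11010*, 11011*, 11101*, 11110*
[col 1] -0001*, -0010*, -0011*, -0101*, -0111*, -1010*, -1110*, 0-000*, 0-010*, 0-111, 00-01*, 00-11*, 000-0*, 000-1*, 0000-*, 0001-*, 001-1*, 01-10*, 010-0*, 0111-, 1-001*, 1-010*, 1-011*, 1-101*, 1-110*, 10-01*, 10-10*, 10-11*, 100-1*, 1001-*, 101-1*, 1011-*, 11-01*, 11-10*, 110-1*, 1101-*
[col 2] --010, -0-01*, -0-11*, -00-1*, -001-, -01-1*, -1-10, 0-0-0, 00--1*, 000--, 1--01, 1--10, 1-0-1, 1-01-, 10--1*, 10-1-
[col 3] -0--1
Prime implicants: --010, -0--1, -001-, -1-10, 0-0-0, 0-111, 000--, 0111-, 1--01, 1--10, 1-0-1, 1-01-, 10-1-
PI chart (minterm → PIs covering it):
  0 | 0-0-0,000--
  1 | -0--1,000--
  2 | --010,-001-,0-0-0,000--
  3 | -0--1,-001-,000--
  5 | -0--1  (sole → essential)
  7 | -0--1,0-111
  8 | 0-0-0  (sole → essential)
  10 | --010,-1-10,0-0-0
  14 | -1-10,0111-
  15 | 0-111,0111-
  17 | -0--1,1--01,1-0-1
  18 | --010,-001-,1--10,1-01-,10-1-
  22 | 1--10,10-1-
  23 | -0--1,10-1-
  25 | 1--01,1-0-1
  26 | --010,-1-10,1--10,1-01-
  27 | 1-0-1,1-01-
  29 | 1--01  (sole → essential)
  30 | -1-10,1--10
Essential prime implicants: -0--1, 0-0-0, 1--01

3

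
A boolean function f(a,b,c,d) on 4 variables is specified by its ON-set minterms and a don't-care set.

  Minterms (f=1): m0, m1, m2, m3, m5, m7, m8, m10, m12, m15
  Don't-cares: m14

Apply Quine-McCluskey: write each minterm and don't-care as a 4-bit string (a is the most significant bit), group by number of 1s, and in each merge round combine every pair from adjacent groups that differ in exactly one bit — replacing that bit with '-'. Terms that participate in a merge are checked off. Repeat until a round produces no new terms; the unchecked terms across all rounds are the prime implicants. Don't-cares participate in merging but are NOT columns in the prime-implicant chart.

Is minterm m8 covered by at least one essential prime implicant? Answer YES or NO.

Round 0: 0000✓ 0001✓ 0010✓ 0011✓ 0101✓ 0111✓ 1000✓ 1010✓ 1100✓ 1110✓ 1111✓
Round 1: -000✓ -010✓ -111 0-01✓ 0-11✓ 00-0✓ 00-1✓ 000-✓ 001-✓ 01-1✓ 1-00✓ 1-10✓ 10-0✓ 11-0✓ 111-
Round 2: -0-0 0--1 00-- 1--0
PIs = {-0-0, -111, 0--1, 00--, 1--0, 111-}
Coverage chart:
  m0: -0-0,00--
  m1: 0--1,00--
  m2: -0-0,00--
  m3: 0--1,00--
  m5: 0--1 ←essential
  m7: -111,0--1
  m8: -0-0,1--0
  m10: -0-0,1--0
  m12: 1--0 ←essential
  m15: -111,111-
Essential: 0--1, 1--0

YES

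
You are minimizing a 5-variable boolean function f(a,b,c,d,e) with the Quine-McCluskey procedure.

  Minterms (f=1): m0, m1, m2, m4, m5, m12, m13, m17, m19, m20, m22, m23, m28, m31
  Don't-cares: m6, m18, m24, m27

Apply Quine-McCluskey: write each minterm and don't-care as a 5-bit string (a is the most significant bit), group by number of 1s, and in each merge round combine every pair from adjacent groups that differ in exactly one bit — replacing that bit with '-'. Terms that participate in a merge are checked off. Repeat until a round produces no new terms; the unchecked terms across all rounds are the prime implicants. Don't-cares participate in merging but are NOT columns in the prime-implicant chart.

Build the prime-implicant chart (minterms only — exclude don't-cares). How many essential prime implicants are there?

2

size-2^0 implicants → 00000(✓)  00001(✓)  00010(✓)  00100(✓)  00101(✓)  00110(✓)  01100(✓)  01101(✓)  10001(✓)  10010(✓)  10011(✓)  10100(✓)  10110(✓)  10111(✓)  11000(✓)  11011(✓)  11100(✓)  11111(✓)
size-2^1 implicants → -0001  -0010(✓)  -0100(✓)  -0110(✓)  -1100(✓)  0-100(✓)  0-101(✓)  00-00(✓)  00-01(✓)  00-10(✓)  000-0(✓)  0000-(✓)  001-0(✓)  0010-(✓)  0110-(✓)  1-011(✓)  1-100(✓)  1-111(✓)  10-10(✓)  10-11(✓)  100-1  1001-(✓)  101-0(✓)  1011-(✓)  11-00  11-11(✓)
size-2^2 implicants → --100  -0-10  -01-0  0-10-  00--0  00-0-  1--11  10-1-
Unchecked terms (primes): --100, -0-10, -0001, -01-0, 0-10-, 00--0, 00-0-, 1--11, 10-1-, 100-1, 11-00
Minterm coverage:
  m0 ⊆ 00--0,00-0-
  m1 ⊆ -0001,00-0-
  m2 ⊆ -0-10,00--0
  m4 ⊆ --100,-01-0,0-10-,00--0,00-0-
  m5 ⊆ 0-10-,00-0-
  m12 ⊆ --100,0-10-
  m13 ⊆ 0-10- [E]
  m17 ⊆ -0001,100-1
  m19 ⊆ 1--11,10-1-,100-1
  m20 ⊆ --100,-01-0
  m22 ⊆ -0-10,-01-0,10-1-
  m23 ⊆ 1--11,10-1-
  m28 ⊆ --100,11-00
  m31 ⊆ 1--11 [E]
E = {0-10-, 1--11}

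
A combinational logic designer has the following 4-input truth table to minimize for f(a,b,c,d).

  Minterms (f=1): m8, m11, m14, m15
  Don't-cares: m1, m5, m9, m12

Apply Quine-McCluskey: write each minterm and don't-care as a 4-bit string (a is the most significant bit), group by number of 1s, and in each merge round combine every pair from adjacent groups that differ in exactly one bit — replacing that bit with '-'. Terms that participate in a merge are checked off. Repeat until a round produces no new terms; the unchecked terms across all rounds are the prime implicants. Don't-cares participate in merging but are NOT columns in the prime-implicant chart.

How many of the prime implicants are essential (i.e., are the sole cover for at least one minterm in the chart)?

0

size-2^0 implicants → 0001(✓)  0101(✓)  1000(✓)  1001(✓)  1011(✓)  1100(✓)  1110(✓)  1111(✓)
size-2^1 implicants → -001  0-01  1-00  1-11  10-1  100-  11-0  111-
Unchecked terms (primes): -001, 0-01, 1-00, 1-11, 10-1, 100-, 11-0, 111-
Minterm coverage:
  m8 ⊆ 1-00,100-
  m11 ⊆ 1-11,10-1
  m14 ⊆ 11-0,111-
  m15 ⊆ 1-11,111-
(no essential prime implicants)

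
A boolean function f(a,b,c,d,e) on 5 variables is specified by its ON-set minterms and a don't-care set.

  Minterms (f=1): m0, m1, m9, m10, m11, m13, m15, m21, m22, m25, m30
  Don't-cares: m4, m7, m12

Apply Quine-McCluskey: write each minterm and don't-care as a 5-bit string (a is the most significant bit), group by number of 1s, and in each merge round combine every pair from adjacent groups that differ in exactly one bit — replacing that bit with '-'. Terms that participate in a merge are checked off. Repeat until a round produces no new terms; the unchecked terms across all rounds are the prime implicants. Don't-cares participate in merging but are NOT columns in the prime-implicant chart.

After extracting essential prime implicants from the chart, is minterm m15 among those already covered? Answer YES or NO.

Round 0: 00000✓ 00001✓ 00100✓ 00111✓ 01001✓ 01010✓ 01011✓ 01100✓ 01101✓ 01111✓ 10101 10110✓ 11001✓ 11110✓
Round 1: -1001 0-001 0-100 0-111 00-00 0000- 01-01✓ 01-11✓ 010-1✓ 0101- 011-1✓ 0110- 1-110
Round 2: 01--1
PIs = {-1001, 0-001, 0-100, 0-111, 00-00, 0000-, 01--1, 0101-, 0110-, 1-110, 10101}
Coverage chart:
  m0: 00-00,0000-
  m1: 0-001,0000-
  m9: -1001,0-001,01--1
  m10: 0101- ←essential
  m11: 01--1,0101-
  m13: 01--1,0110-
  m15: 0-111,01--1
  m21: 10101 ←essential
  m22: 1-110 ←essential
  m25: -1001 ←essential
  m30: 1-110 ←essential
Essential: -1001, 0101-, 1-110, 10101

NO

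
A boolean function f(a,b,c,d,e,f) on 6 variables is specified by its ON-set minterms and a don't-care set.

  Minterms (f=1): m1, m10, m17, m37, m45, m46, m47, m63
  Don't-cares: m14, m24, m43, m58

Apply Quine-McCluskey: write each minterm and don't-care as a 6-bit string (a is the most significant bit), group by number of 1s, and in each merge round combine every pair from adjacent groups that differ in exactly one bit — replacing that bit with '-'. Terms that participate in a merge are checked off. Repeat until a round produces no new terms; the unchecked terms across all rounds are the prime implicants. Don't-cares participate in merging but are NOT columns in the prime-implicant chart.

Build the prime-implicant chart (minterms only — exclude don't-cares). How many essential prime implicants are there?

4

size-2^0 implicants → 000001(✓)  001010(✓)  001110(✓)  010001(✓)  011000  100101(✓)  101011(✓)  101101(✓)  101110(✓)  101111(✓)  111010  111111(✓)
size-2^1 implicants → -01110  0-0001  001-10  1-1111  10-101  101-11  1011-1  10111-
Unchecked terms (primes): -01110, 0-0001, 001-10, 011000, 1-1111, 10-101, 101-11, 1011-1, 10111-, 111010
Minterm coverage:
  m1 ⊆ 0-0001 [E]
  m10 ⊆ 001-10 [E]
  m17 ⊆ 0-0001 [E]
  m37 ⊆ 10-101 [E]
  m45 ⊆ 10-101,1011-1
  m46 ⊆ -01110,10111-
  m47 ⊆ 1-1111,101-11,1011-1,10111-
  m63 ⊆ 1-1111 [E]
E = {0-0001, 001-10, 1-1111, 10-101}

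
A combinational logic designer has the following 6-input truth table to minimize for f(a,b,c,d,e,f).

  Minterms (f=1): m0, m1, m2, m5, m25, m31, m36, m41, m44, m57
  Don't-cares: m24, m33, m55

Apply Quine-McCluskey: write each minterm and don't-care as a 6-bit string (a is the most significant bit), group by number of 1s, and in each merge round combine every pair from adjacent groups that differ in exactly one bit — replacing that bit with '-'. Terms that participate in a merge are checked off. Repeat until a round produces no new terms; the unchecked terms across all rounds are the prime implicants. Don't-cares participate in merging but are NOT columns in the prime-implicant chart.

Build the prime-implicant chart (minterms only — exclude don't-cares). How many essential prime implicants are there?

4

Round 0: 000000✓ 000001✓ 000010✓ 000101✓ 011000✓ 011001✓ 011111 100001✓ 100100✓ 101001✓ 101100✓ 110111 111001✓
Round 1: -00001 -11001 000-01 0000-0 00000- 01100- 1-1001 10-001 10-100
PIs = {-00001, -11001, 000-01, 0000-0, 00000-, 01100-, 011111, 1-1001, 10-001, 10-100, 110111}
Coverage chart:
  m0: 0000-0,00000-
  m1: -00001,000-01,00000-
  m2: 0000-0 ←essential
  m5: 000-01 ←essential
  m25: -11001,01100-
  m31: 011111 ←essential
  m36: 10-100 ←essential
  m41: 1-1001,10-001
  m44: 10-100 ←essential
  m57: -11001,1-1001
Essential: 000-01, 0000-0, 011111, 10-100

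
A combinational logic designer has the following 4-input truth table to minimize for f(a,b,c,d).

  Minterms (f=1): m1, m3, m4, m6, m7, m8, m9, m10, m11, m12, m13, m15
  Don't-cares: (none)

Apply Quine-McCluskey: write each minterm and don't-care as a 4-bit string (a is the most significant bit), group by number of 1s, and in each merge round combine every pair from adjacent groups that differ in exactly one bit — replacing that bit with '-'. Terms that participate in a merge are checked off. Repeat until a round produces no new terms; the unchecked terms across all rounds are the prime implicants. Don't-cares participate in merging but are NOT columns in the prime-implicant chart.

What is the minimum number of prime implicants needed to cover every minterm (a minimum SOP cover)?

5

size-2^0 implicants → 0001(✓)  0011(✓)  0100(✓)  0110(✓)  0111(✓)  1000(✓)  1001(✓)  1010(✓)  1011(✓)  1100(✓)  1101(✓)  1111(✓)
size-2^1 implicants → -001(✓)  -011(✓)  -100  -111(✓)  0-11(✓)  00-1(✓)  01-0  011-  1-00(✓)  1-01(✓)  1-11(✓)  10-0(✓)  10-1(✓)  100-(✓)  101-(✓)  11-1(✓)  110-(✓)
size-2^2 implicants → --11  -0-1  1--1  1-0-  10--
Unchecked terms (primes): --11, -0-1, -100, 01-0, 011-, 1--1, 1-0-, 10--
Minterm coverage:
  m1 ⊆ -0-1 [E]
  m3 ⊆ --11,-0-1
  m4 ⊆ -100,01-0
  m6 ⊆ 01-0,011-
  m7 ⊆ --11,011-
  m8 ⊆ 1-0-,10--
  m9 ⊆ -0-1,1--1,1-0-,10--
  m10 ⊆ 10-- [E]
  m11 ⊆ --11,-0-1,1--1,10--
  m12 ⊆ -100,1-0-
  m13 ⊆ 1--1,1-0-
  m15 ⊆ --11,1--1
E = {-0-1, 10--}
Petrick residual → --11, 01-0, 1-0-
Cover = cd + b'd + a'bd' + ac' + ab'  |cover|=5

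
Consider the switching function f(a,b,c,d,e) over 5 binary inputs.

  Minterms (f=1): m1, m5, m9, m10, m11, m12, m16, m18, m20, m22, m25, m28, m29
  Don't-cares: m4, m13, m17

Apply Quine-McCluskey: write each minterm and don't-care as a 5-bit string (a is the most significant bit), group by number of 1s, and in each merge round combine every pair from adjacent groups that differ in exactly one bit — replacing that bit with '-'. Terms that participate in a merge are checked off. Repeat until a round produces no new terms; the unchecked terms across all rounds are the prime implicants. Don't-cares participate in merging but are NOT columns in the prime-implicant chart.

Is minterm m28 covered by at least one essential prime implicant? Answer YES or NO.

NO

[col 0] 00001*, 00100*, 00101*, 01001*, 01010*, 01011*, 01100*, 01101*, 10000*, 10001*, 10010*, 10100*, 10110*, 11001*, 11100*, 11101*
[col 1] -0001*, -0100*, -1001*, -1100*, -1101*, 0-001*, 0-100*, 0-101*, 00-01*, 0010-*, 01-01*, 010-1, 0101-, 0110-*, 1-001*, 1-100*, 10-00*, 10-10*, 100-0*, 1000-, 101-0*, 11-01*, 1110-*
[col 2] --001, --100, -1-01, -110-, 0--01, 0-10-, 10--0
Prime implicants: --001, --100, -1-01, -110-, 0--01, 0-10-, 010-1, 0101-, 10--0, 1000-
PI chart (minterm → PIs covering it):
  1 | --001,0--01
  5 | 0--01,0-10-
  9 | --001,-1-01,0--01,010-1
  10 | 0101-  (sole → essential)
  11 | 010-1,0101-
  12 | --100,-110-,0-10-
  16 | 10--0,1000-
  18 | 10--0  (sole → essential)
  20 | --100,10--0
  22 | 10--0  (sole → essential)
  25 | --001,-1-01
  28 | --100,-110-
  29 | -1-01,-110-
Essential prime implicants: 0101-, 10--0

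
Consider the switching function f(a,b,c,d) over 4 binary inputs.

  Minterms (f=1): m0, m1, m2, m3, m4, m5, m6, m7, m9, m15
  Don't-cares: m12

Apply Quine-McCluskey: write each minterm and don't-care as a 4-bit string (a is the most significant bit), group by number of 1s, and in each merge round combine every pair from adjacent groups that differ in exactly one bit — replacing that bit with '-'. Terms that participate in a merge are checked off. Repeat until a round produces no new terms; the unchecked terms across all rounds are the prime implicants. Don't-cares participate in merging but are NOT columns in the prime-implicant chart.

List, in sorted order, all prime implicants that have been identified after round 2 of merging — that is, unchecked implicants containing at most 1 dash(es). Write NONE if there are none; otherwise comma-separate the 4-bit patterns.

-001, -100, -111

Round 0: 0000✓ 0001✓ 0010✓ 0011✓ 0100✓ 0101✓ 0110✓ 0111✓ 1001✓ 1100✓ 1111✓
Round 1: -001 -100 -111 0-00✓ 0-01✓ 0-10✓ 0-11✓ 00-0✓ 00-1✓ 000-✓ 001-✓ 01-0✓ 01-1✓ 010-✓ 011-✓
Round 2: 0--0✓ 0--1✓ 0-0-✓ 0-1-✓ 00--✓ 01--✓
Round 3: 0---
PIs = {-001, -100, -111, 0---}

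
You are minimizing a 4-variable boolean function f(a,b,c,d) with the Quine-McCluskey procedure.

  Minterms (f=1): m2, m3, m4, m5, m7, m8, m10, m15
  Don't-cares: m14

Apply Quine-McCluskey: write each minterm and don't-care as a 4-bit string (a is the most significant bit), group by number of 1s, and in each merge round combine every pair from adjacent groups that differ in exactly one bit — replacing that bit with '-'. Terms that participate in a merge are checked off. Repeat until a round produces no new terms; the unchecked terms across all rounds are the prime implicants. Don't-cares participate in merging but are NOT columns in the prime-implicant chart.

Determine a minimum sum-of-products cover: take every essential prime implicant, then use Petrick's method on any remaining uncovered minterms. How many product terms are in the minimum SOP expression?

size-2^0 implicants → 0010(✓)  0011(✓)  0100(✓)  0101(✓)  0111(✓)  1000(✓)  1010(✓)  1110(✓)  1111(✓)
size-2^1 implicants → -010  -111  0-11  001-  01-1  010-  1-10  10-0  111-
Unchecked terms (primes): -010, -111, 0-11, 001-, 01-1, 010-, 1-10, 10-0, 111-
Minterm coverage:
  m2 ⊆ -010,001-
  m3 ⊆ 0-11,001-
  m4 ⊆ 010- [E]
  m5 ⊆ 01-1,010-
  m7 ⊆ -111,0-11,01-1
  m8 ⊆ 10-0 [E]
  m10 ⊆ -010,1-10,10-0
  m15 ⊆ -111,111-
E = {010-, 10-0}
Petrick residual → -111, 001-
Cover = bcd + a'b'c + a'bc' + ab'd'  |cover|=4

4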